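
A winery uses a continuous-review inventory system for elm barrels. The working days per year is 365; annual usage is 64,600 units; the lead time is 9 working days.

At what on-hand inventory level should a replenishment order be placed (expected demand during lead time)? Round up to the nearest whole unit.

Daily demand d = 64,600 / 365 = 176.986 units/day
Demand during lead time = 176.986 × 9 = 1,592.88
Reorder point = 1,592.88 → round up

1,593 units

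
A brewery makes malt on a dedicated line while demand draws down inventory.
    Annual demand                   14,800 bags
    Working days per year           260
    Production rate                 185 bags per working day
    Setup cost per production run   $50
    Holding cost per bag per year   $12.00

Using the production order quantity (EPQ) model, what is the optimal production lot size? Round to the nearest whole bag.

Daily demand d = 14,800/260 = 56.923; p = 185; 1 − d/p = 0.69231
EPQ = √(2DS / (H(1 − d/p)))
    = √(2 × 14,800 × 50 / (12 × 0.69231)) ≈ 422.08

422 bags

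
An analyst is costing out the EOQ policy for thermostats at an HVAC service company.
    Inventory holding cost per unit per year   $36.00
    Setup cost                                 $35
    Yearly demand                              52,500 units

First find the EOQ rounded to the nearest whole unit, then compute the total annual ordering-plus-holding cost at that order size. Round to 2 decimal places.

Optimal lot size Q* = (2 × 52,500 × $35 / $36)^½ ≈ 319.50 → Q = 320 units
Ordering: D/Q × S = 52,500/320 × $35 = $5,742.19
Holding:  Q/2 × H = 320/2 × $36 = $5,760.00
Total = $5,742.19 + $5,760.00 = $11,502.19

$11,502.19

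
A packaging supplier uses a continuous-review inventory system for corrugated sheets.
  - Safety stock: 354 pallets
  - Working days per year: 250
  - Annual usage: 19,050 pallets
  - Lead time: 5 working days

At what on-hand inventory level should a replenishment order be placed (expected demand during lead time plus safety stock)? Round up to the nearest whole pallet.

Daily demand d = 19,050 / 250 = 76.200 pallets/day
Demand during lead time = 76.200 × 5 = 381.00
Reorder point = 381.00 + 354 = 735.00 → round up

735 pallets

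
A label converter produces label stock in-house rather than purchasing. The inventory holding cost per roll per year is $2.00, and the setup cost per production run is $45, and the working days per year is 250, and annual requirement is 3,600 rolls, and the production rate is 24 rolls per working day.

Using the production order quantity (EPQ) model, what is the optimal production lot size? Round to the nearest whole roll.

d = 3,600/250 = 14.4000 rolls/day;  effective holding cost H(1 − d/p) = 2·(1 − 14.4000/24) = 0.80000
Q* = √(2DS / H_eff) = √(2·3,600·45 / 0.80000) ≈ 636.40

636 rolls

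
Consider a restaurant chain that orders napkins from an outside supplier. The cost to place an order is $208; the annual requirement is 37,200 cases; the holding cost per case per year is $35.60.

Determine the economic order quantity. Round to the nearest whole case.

Optimal lot size Q* = (2 × 37,200 × $208 / $35.6)^½ ≈ 659.32

659 cases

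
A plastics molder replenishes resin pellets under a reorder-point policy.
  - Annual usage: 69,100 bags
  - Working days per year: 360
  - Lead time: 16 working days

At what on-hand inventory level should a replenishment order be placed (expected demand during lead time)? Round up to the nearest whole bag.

3,072 bags

Daily demand d = 69,100 / 360 = 191.944 bags/day
Demand during lead time = 191.944 × 16 = 3,071.11
Reorder point = 3,071.11 → round up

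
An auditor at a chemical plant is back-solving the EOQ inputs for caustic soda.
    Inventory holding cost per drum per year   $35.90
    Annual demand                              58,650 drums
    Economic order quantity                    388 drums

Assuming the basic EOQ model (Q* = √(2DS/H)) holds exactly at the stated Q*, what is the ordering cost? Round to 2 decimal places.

$46.07

From Q* = √(2DS/H) ⇒ Q*² = 2DS/H.
S = Q²H / (2D) = 388² × 35.9 / (2 × 58,650) = 46.0744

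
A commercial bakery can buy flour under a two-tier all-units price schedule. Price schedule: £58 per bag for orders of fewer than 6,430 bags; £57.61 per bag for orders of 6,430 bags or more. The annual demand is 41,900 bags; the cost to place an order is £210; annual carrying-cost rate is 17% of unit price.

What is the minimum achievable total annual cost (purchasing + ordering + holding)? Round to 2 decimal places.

H₁ = 17%×£58 = £9.8600;  H₂ = 17%×£57.61 = £9.7937
EOQ₁ = √(2×41,900×210/9.8600) = 1,335.96  (< 6,430, feasible at tier 1)
EOQ₂ = √(2×41,900×210/9.7937) = 1,340.47  (< 6,430 → use Q = 6,430 at tier-2 price)
TC(tier 1 (EOQ₁), Q≈1,336.0) = £2,443,372.56
TC(tier 2, Q≈6,430.0) = £2,446,714.17
Minimum at tier 1 (EOQ₁): £2,443,372.56

£2,443,372.56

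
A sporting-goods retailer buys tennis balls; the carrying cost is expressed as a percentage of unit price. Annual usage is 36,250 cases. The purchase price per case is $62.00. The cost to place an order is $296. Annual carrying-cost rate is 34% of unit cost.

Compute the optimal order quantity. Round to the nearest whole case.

Carrying cost H = $62 × 34% = $21.0800/case/yr
Optimal lot size Q* = (2 × 36,250 × $296 / $21.08)^½ ≈ 1,008.97

1,009 cases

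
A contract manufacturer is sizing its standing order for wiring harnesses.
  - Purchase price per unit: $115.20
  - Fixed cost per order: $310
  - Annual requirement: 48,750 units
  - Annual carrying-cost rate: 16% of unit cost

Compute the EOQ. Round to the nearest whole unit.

1,281 units

H = i·C = 0.16 × $115.2 = $18.4320 per unit-year
Optimal lot size Q* = (2 × 48,750 × $310 / $18.432)^½ ≈ 1,280.55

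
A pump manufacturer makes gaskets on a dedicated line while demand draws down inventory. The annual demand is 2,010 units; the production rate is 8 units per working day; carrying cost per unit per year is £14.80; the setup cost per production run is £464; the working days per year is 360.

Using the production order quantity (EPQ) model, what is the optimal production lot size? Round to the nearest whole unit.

646 units

Daily demand d = 2,010/360 = 5.583; p = 8; 1 − d/p = 0.30208
EPQ = √(2DS / (H(1 − d/p)))
    = √(2 × 2,010 × 464 / (14.8 × 0.30208)) ≈ 645.92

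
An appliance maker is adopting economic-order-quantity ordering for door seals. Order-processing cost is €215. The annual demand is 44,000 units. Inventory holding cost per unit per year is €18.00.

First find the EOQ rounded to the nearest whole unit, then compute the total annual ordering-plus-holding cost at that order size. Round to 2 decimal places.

Optimal lot size Q* = (2 × 44,000 × €215 / €18)^½ ≈ 1,025.24 → Q = 1,025 units
Ordering: D/Q × S = 44,000/1,025 × €215 = €9,229.27
Holding:  Q/2 × H = 1,025/2 × €18 = €9,225.00
Total = €9,229.27 + €9,225.00 = €18,454.27

€18,454.27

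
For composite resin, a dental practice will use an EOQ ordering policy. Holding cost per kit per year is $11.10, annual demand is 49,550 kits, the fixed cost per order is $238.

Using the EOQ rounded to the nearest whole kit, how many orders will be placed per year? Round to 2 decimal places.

33.98 orders per year

EOQ = √(2DS/H) = √(2 × 49,550 × 238 / 11.1)
    = √(2,124,846.85) ≈ 1,457.69 → Q = 1,458
N = D/Q = 49,550/1,458 ≈ 33.985 orders/yr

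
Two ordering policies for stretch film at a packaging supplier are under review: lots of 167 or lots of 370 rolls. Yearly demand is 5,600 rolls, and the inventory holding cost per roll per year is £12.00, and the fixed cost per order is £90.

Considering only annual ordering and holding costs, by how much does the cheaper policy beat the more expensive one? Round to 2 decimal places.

TC(Q) = (D/Q)S + (Q/2)H
TC(167) = (5,600/167)×90 + (167/2)×12 = £4,019.96
TC(370) = (5,600/370)×90 + (370/2)×12 = £3,582.16
Lots of 370 are cheaper by £437.80.

£437.80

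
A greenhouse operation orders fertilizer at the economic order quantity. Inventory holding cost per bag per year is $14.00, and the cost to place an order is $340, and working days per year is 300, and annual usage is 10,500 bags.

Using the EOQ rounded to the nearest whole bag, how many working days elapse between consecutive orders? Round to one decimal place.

20.4 days

EOQ = √(2DS/H) = √(2 × 10,500 × 340 / 14)
    = √(510,000.00) ≈ 714.14 → Q = 714 bags
T = Q/D × 300 days = 714/10,500 × 300 = 20.400 days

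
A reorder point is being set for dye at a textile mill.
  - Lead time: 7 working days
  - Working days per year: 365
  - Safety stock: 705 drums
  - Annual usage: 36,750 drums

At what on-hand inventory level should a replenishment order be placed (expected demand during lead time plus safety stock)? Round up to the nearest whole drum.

1,410 drums

Daily demand d = 36,750 / 365 = 100.685 drums/day
Demand during lead time = 100.685 × 7 = 704.79
Reorder point = 704.79 + 705 = 1,409.79 → round up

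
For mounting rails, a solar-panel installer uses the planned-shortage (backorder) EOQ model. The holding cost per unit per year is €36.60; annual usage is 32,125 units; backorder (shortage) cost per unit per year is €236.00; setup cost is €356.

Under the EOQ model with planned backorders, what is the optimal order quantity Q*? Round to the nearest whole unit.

Basic EOQ = √(2·32,125·356/36.6) = 790.535
Backorder adjustment √((H+b)/b) = √((36.6+236)/236) = 1.0747
Q* = 790.535 × 1.0747 ≈ 849.63

850 units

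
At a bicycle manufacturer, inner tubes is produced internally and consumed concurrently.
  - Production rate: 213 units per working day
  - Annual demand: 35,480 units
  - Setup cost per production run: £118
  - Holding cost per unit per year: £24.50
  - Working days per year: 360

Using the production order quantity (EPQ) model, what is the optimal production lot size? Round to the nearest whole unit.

798 units

d = 35,480/360 = 98.5556 units/day;  effective holding cost H(1 − d/p) = 24.5·(1 − 98.5556/213) = 13.16380
Q* = √(2DS / H_eff) = √(2·35,480·118 / 13.16380) ≈ 797.55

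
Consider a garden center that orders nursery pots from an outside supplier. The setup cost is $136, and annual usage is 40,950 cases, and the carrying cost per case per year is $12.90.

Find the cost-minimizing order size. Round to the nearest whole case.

929 cases

Q* = √(2·D·S / H) = √(2·40,950·136 / 12.9) = √863,441.9 ≈ 929.22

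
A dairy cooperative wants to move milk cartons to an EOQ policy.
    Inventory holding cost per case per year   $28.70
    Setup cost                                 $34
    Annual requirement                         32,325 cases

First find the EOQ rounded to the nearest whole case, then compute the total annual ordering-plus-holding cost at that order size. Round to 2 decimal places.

$7,942.64

2DS/H = 2·32,325·34/28.7 = 76,588.85
EOQ = √76,588.85 ≈ 276.75 → Q = 277 cases
Orders/yr = 32,325/277 = 116.697; ordering cost = 116.697 × $34 = $3,967.69
Average inventory = 277/2 = 138.5; holding cost = 138.5 × $28.7 = $3,974.95
Total = $3,967.69 + $3,974.95 = $7,942.64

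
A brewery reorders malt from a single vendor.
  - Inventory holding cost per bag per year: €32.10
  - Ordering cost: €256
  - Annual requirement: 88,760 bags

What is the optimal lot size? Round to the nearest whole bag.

1,190 bags

Q* = √(2·D·S / H) = √(2·88,760·256 / 32.1) = √1,415,735.8 ≈ 1,189.85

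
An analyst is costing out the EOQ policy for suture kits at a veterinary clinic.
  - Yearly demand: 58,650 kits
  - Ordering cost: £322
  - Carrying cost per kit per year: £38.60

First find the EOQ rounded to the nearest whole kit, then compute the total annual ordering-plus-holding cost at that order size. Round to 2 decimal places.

EOQ = √(2DS/H) = √(2 × 58,650 × 322 / 38.6)
    = √(978,512.95) ≈ 989.20 → Q = 989 kits
Orders/yr = 58,650/989 = 59.302; ordering cost = 59.302 × £322 = £19,095.35
Average inventory = 989/2 = 494.5; holding cost = 494.5 × £38.6 = £19,087.70
Total = £19,095.35 + £19,087.70 = £38,183.05

£38,183.05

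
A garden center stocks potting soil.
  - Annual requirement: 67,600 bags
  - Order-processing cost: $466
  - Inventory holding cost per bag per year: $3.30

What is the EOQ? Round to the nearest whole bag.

4,369 bags

Optimal lot size Q* = (2 × 67,600 × $466 / $3.3)^½ ≈ 4,369.43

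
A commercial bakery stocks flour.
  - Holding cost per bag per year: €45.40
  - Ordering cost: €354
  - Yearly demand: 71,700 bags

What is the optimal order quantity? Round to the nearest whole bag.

EOQ = √(2DS/H) = √(2 × 71,700 × 354 / 45.4)
    = √(1,118,140.97) ≈ 1,057.42

1,057 bags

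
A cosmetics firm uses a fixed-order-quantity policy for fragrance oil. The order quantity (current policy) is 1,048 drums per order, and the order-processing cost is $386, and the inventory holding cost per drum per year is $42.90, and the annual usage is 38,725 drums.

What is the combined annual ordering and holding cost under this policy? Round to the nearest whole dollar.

Ordering: D/Q × S = 38,725/1,048 × $386 = $14,263.22
Holding:  Q/2 × H = 1,048/2 × $42.9 = $22,479.60
Total = $14,263.22 + $22,479.60 = $36,742.82

$36,743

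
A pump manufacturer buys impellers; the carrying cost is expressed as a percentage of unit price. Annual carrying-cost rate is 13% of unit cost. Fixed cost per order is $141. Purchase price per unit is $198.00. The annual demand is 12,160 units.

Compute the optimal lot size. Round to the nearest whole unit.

Holding cost per unit per year: H = 13% × $198 = $25.7400
Q* = √(2·D·S / H) = √(2·12,160·141 / 25.74) = √133,221.4 ≈ 365.00

365 units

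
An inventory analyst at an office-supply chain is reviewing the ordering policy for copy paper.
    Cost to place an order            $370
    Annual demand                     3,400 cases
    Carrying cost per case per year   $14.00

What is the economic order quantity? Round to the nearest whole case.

424 cases

EOQ = √(2DS/H) = √(2 × 3,400 × 370 / 14)
    = √(179,714.29) ≈ 423.93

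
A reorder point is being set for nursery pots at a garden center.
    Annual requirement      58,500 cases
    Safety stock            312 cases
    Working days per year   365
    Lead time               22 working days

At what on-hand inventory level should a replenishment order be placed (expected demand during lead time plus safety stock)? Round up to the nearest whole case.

Daily demand d = 58,500 / 365 = 160.274 cases/day
Demand during lead time = 160.274 × 22 = 3,526.03
Reorder point = 3,526.03 + 312 = 3,838.03 → round up

3,839 cases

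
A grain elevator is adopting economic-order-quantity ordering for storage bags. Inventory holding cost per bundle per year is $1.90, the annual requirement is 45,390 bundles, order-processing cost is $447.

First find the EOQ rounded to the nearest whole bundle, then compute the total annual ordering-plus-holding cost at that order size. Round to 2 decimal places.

$8,780.63

EOQ = √(2DS/H) = √(2 × 45,390 × 447 / 1.9)
    = √(21,357,189.47) ≈ 4,621.38 → Q = 4,621 bundles
Orders/yr = 45,390/4,621 = 9.823; ordering cost = 9.823 × $447 = $4,390.68
Average inventory = 4,621/2 = 2310.5; holding cost = 2310.5 × $1.9 = $4,389.95
Total = $4,390.68 + $4,389.95 = $8,780.63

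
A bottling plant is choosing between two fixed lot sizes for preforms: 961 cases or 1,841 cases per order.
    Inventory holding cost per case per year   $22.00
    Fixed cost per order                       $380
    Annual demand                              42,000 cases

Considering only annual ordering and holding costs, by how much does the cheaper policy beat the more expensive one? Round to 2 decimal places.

$1,741.50

Annual cost at Q: ordering D·S/Q plus holding Q·H/2.
TC(961) = (42,000/961)×380 + (961/2)×22 = $27,178.70
TC(1,841) = (42,000/1,841)×380 + (1,841/2)×22 = $28,920.20
Lots of 961 are cheaper by $1,741.50.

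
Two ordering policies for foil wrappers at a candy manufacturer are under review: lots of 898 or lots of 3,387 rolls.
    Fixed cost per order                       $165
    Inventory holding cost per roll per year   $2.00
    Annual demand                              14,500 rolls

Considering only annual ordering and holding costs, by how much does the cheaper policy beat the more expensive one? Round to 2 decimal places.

$531.12

For each Q, cost = (D/Q)·S + (Q/2)·H.
TC(898) = (14,500/898)×165 + (898/2)×2 = $3,562.25
TC(3,387) = (14,500/3,387)×165 + (3,387/2)×2 = $4,093.38
Cheaper: Q = 898.  Difference = $531.12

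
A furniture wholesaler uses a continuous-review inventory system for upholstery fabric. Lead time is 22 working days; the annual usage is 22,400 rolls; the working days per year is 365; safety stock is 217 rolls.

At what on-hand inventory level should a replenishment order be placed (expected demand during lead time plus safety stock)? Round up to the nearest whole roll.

1,568 rolls

Daily demand d = 22,400 / 365 = 61.370 rolls/day
Demand during lead time = 61.370 × 22 = 1,350.14
Reorder point = 1,350.14 + 217 = 1,567.14 → round up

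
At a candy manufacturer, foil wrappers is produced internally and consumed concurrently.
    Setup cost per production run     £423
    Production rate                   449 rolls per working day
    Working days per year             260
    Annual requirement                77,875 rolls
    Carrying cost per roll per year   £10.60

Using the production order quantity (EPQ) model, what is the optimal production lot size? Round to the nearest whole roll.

4,321 rolls

d = 77,875/260 = 299.5192 rolls/day;  effective holding cost H(1 − d/p) = 10.6·(1 − 299.5192/449) = 3.52894
Q* = √(2DS / H_eff) = √(2·77,875·423 / 3.52894) ≈ 4,320.78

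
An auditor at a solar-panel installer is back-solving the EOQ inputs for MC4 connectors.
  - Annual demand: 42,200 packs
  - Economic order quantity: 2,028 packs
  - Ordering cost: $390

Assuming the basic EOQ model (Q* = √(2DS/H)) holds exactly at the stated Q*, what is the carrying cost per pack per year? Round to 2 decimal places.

$8.00

Since Q* = (2DS/H)^½, squaring gives Q*²·H = 2DS.
H = 2DS / Q² = 2 × 42,200 × 390 / 2,028² = 8.0033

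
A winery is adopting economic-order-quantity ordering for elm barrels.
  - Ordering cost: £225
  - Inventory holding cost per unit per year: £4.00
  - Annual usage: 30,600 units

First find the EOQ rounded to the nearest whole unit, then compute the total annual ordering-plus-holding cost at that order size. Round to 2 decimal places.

£7,421.59

EOQ = √(2DS/H) = √(2 × 30,600 × 225 / 4)
    = √(3,442,500.00) ≈ 1,855.40 → Q = 1,855 units
Ordering: D/Q × S = 30,600/1,855 × £225 = £3,711.59
Holding:  Q/2 × H = 1,855/2 × £4 = £3,710.00
Total = £3,711.59 + £3,710.00 = £7,421.59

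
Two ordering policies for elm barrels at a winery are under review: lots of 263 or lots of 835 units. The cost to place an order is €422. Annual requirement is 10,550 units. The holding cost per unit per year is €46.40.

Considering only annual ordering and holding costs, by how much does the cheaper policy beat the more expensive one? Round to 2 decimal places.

€1,674.12

Annual cost at Q: ordering D·S/Q plus holding Q·H/2.
TC(263) = (10,550/263)×422 + (263/2)×46.4 = €23,029.74
TC(835) = (10,550/835)×422 + (835/2)×46.4 = €24,703.86
|ΔTC| = |€23,029.74 − €24,703.86| = €1,674.12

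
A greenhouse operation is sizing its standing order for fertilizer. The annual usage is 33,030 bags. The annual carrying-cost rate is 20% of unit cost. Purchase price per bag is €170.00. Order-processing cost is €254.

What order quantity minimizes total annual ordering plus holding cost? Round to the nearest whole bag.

703 bags

Carrying cost H = €170 × 20% = €34.0000/bag/yr
EOQ = √(2DS/H) = √(2 × 33,030 × 254 / 34)
    = √(493,507.06) ≈ 702.50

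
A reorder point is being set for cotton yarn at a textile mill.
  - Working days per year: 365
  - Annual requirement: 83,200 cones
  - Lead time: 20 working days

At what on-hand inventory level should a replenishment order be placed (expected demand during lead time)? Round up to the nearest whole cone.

4,559 cones

Daily demand d = 83,200 / 365 = 227.945 cones/day
Demand during lead time = 227.945 × 20 = 4,558.90
Reorder point = 4,558.90 → round up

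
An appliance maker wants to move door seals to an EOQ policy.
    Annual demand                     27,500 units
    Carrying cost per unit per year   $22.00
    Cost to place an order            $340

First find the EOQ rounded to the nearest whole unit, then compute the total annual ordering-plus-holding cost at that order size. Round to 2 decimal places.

Optimal lot size Q* = (2 × 27,500 × $340 / $22)^½ ≈ 921.95 → Q = 922 units
Annual ordering cost = (D/Q)·S = (27,500/922) × 340 = $10,141.00
Annual holding cost  = (Q/2)·H = (922/2) × 22 = $10,142.00
Total = $10,141.00 + $10,142.00 = $20,283.00

$20,283.00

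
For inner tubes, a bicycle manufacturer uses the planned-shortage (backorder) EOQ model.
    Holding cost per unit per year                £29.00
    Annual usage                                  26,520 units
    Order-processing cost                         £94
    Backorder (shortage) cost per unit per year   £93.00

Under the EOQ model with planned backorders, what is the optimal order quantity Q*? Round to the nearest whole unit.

Basic EOQ = √(2·26,520·94/29) = 414.636
Backorder adjustment √((H+b)/b) = √((29+93)/93) = 1.1454
Q* = 414.636 × 1.1454 ≈ 474.90

475 units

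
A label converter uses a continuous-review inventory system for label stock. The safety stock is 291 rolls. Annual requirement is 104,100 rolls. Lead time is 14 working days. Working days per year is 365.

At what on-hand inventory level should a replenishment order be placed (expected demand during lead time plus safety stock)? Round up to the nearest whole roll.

4,284 rolls

Daily demand d = 104,100 / 365 = 285.205 rolls/day
Demand during lead time = 285.205 × 14 = 3,992.88
Reorder point = 3,992.88 + 291 = 4,283.88 → round up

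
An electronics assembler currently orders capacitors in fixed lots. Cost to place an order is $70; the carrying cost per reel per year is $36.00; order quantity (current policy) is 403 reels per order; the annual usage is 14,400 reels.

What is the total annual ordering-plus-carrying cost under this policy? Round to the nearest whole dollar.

$9,755

Orders/yr = 14,400/403 = 35.732; ordering cost = 35.732 × $70 = $2,501.24
Average inventory = 403/2 = 201.5; holding cost = 201.5 × $36 = $7,254.00
Total = $2,501.24 + $7,254.00 = $9,755.24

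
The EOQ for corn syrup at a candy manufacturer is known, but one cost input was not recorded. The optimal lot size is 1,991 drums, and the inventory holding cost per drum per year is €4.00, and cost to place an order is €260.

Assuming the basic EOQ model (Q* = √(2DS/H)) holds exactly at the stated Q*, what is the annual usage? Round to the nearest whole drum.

30,493 drums per year

EOQ relation: Q² = 2DS/H, so rearrange for the unknown.
D = Q²H / (2S) = 1,991² × 4 / (2 × 260) = 30,492.93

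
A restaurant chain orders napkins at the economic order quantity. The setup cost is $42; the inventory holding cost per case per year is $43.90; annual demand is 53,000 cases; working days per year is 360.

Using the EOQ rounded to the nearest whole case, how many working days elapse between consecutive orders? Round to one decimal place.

EOQ = √(2DS/H) = √(2 × 53,000 × 42 / 43.9)
    = √(101,412.30) ≈ 318.45 → Q = 318 cases
T = Q/D × 360 days = 318/53,000 × 360 = 2.160 days

2.2 days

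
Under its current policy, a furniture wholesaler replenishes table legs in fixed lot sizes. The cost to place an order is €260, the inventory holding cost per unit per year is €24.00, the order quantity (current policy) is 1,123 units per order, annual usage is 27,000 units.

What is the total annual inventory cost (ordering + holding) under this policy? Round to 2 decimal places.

€19,727.11

Annual ordering cost = (D/Q)·S = (27,000/1,123) × 260 = €6,251.11
Annual holding cost  = (Q/2)·H = (1,123/2) × 24 = €13,476.00
Total = €6,251.11 + €13,476.00 = €19,727.11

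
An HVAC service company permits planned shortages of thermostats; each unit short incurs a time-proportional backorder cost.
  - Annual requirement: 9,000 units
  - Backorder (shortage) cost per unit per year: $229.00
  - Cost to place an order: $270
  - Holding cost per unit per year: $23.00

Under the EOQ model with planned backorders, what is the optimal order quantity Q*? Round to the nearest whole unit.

Q* = √(2DS/H) · √((H + b)/b)
   = √(2 × 9,000 × 270 / 23) · √((23 + 229) / 229)
   = 459.679 × 1.0490 ≈ 482.21

482 units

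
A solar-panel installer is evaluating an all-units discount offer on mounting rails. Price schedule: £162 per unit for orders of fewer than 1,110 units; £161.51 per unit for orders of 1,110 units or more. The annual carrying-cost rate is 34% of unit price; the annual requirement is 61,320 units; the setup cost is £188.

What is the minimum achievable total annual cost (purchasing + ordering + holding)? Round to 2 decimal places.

H₁ = 34%×£162 = £55.0800;  H₂ = 34%×£161.51 = £54.9134
EOQ₁ = √(2×61,320×188/55.0800) = 646.99  (< 1,110, feasible at tier 1)
EOQ₂ = √(2×61,320×188/54.9134) = 647.97  (< 1,110 → use Q = 1,110 at tier-2 price)
TC(tier 1 (EOQ₁), Q≈647.0) = £9,969,476.25
TC(tier 2, Q≈1,110.0) = £9,944,655.87
Minimum at tier 2: £9,944,655.87

£9,944,655.87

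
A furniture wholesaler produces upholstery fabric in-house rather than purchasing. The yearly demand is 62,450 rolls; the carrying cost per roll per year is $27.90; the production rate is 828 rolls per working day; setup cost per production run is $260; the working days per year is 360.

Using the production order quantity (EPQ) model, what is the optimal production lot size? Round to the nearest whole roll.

Daily demand d = 62,450/360 = 173.472; p = 828; 1 − d/p = 0.79049
EPQ = √(2DS / (H(1 − d/p)))
    = √(2 × 62,450 × 260 / (27.9 × 0.79049)) ≈ 1,213.44

1,213 rolls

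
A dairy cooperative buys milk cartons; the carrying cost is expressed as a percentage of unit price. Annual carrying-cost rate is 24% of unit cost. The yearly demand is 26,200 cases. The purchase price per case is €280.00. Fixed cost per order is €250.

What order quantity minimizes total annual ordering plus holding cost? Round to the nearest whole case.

Carrying cost H = €280 × 24% = €67.2000/case/yr
Q* = √(2·D·S / H) = √(2·26,200·250 / 67.2) = √194,940.5 ≈ 441.52

442 cases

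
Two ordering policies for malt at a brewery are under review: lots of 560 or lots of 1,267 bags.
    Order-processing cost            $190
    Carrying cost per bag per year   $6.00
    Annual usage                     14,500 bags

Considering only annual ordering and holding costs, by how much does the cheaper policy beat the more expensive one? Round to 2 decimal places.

For each Q, cost = (D/Q)·S + (Q/2)·H.
TC(560) = (14,500/560)×190 + (560/2)×6 = $6,599.64
TC(1,267) = (14,500/1,267)×190 + (1,267/2)×6 = $5,975.43
|ΔTC| = |$6,599.64 − $5,975.43| = $624.22

$624.22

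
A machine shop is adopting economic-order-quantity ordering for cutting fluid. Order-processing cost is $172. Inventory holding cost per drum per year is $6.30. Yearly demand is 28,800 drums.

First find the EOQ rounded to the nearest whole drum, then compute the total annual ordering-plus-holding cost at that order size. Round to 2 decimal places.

Optimal lot size Q* = (2 × 28,800 × $172 / $6.3)^½ ≈ 1,254.02 → Q = 1,254 drums
Ordering: D/Q × S = 28,800/1,254 × $172 = $3,950.24
Holding:  Q/2 × H = 1,254/2 × $6.3 = $3,950.10
Total = $3,950.24 + $3,950.10 = $7,900.34

$7,900.34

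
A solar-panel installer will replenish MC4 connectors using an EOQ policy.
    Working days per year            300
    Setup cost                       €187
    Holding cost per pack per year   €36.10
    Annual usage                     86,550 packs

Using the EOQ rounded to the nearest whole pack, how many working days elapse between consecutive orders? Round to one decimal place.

Q* = √(2·D·S / H) = √(2·86,550·187 / 36.1) = √896,667.6 ≈ 946.93 → Q = 947 packs
Days between orders = 300 / (D/Q) = 300 / 91.394 ≈ 3.282

3.3 days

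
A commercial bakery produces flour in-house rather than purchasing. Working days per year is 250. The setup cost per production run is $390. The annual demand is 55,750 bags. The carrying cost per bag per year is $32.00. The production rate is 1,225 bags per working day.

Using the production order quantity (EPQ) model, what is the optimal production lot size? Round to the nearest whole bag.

1,289 bags

d = 55,750/250 = 223.0000 bags/day;  effective holding cost H(1 − d/p) = 32·(1 − 223.0000/1225) = 26.17469
Q* = √(2DS / H_eff) = √(2·55,750·390 / 26.17469) ≈ 1,288.93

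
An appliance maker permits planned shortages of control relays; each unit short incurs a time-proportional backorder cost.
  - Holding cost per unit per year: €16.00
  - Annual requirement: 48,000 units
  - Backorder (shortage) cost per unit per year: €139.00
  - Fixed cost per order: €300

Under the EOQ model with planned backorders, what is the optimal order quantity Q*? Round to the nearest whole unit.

1,417 units

Basic EOQ = √(2·48,000·300/16) = 1,341.641
Backorder adjustment √((H+b)/b) = √((16+139)/139) = 1.0560
Q* = 1,341.641 × 1.0560 ≈ 1,416.75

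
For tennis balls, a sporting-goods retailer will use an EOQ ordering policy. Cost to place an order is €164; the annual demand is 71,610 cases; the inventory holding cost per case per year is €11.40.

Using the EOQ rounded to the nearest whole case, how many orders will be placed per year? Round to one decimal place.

49.9 orders per year

Optimal lot size Q* = (2 × 71,610 × €164 / €11.4)^½ ≈ 1,435.39 → Q = 1,435
Orders per year = D/Q = 71,610 / 1,435 = 49.902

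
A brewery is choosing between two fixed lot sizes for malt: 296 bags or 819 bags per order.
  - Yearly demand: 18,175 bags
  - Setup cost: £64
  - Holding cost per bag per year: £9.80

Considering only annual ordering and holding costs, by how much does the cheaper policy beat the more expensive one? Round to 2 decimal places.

For each Q, cost = (D/Q)·S + (Q/2)·H.
TC(296) = (18,175/296)×64 + (296/2)×9.8 = £5,380.13
TC(819) = (18,175/819)×64 + (819/2)×9.8 = £5,433.37
|ΔTC| = |£5,380.13 − £5,433.37| = £53.24

£53.24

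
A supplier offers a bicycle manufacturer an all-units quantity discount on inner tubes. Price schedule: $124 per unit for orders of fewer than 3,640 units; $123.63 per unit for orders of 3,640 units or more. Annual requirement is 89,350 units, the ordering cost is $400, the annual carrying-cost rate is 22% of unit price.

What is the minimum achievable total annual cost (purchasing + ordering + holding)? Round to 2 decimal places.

$11,105,660.63

H₁ = 22%×$124 = $27.2800;  H₂ = 22%×$123.63 = $27.1986
EOQ₁ = √(2×89,350×400/27.2800) = 1,618.71  (< 3,640, feasible at tier 1)
EOQ₂ = √(2×89,350×400/27.1986) = 1,621.13  (< 3,640 → use Q = 3,640 at tier-2 price)
TC(tier 1 (EOQ₁), Q≈1,618.7) = $11,123,558.51
TC(tier 2, Q≈3,640.0) = $11,105,660.63
Minimum at tier 2: $11,105,660.63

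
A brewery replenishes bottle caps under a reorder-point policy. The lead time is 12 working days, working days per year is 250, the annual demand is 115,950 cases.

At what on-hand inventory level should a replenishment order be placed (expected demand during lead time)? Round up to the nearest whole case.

5,566 cases

Daily demand d = 115,950 / 250 = 463.800 cases/day
Demand during lead time = 463.800 × 12 = 5,565.60
Reorder point = 5,565.60 → round up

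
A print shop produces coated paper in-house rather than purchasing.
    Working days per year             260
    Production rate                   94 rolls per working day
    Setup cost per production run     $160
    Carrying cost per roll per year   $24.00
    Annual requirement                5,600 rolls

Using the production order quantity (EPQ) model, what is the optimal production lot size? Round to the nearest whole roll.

d = 5,600/260 = 21.5385 rolls/day;  effective holding cost H(1 − d/p) = 24·(1 − 21.5385/94) = 18.50082
Q* = √(2DS / H_eff) = √(2·5,600·160 / 18.50082) ≈ 311.22

311 rolls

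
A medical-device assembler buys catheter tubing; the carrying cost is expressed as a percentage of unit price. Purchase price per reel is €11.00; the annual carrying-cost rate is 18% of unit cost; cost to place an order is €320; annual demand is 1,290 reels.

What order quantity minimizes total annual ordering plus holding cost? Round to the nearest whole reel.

646 reels

Carrying cost H = €11 × 18% = €1.9800/reel/yr
EOQ = √(2DS/H) = √(2 × 1,290 × 320 / 1.98)
    = √(416,969.70) ≈ 645.73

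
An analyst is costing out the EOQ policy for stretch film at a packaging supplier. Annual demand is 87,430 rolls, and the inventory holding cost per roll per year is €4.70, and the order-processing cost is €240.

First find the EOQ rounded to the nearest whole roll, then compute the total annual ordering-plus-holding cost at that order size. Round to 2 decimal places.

Optimal lot size Q* = (2 × 87,430 × €240 / €4.7)^½ ≈ 2,988.15 → Q = 2,988 rolls
Ordering: D/Q × S = 87,430/2,988 × €240 = €7,022.49
Holding:  Q/2 × H = 2,988/2 × €4.7 = €7,021.80
Total = €7,022.49 + €7,021.80 = €14,044.29

€14,044.29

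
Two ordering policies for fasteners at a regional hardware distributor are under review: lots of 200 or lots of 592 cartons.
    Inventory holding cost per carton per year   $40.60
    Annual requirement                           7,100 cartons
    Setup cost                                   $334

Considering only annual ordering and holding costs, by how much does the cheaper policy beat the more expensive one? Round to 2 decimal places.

$106.34

TC(Q) = (D/Q)S + (Q/2)H
TC(200) = (7,100/200)×334 + (200/2)×40.6 = $15,917.00
TC(592) = (7,100/592)×334 + (592/2)×40.6 = $16,023.34
Lots of 200 are cheaper by $106.34.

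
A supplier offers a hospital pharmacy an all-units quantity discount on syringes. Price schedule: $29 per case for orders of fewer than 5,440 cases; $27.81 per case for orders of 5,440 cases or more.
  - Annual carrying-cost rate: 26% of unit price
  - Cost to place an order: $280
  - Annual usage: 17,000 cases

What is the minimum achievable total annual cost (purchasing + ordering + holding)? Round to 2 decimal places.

$493,312.23

H₁ = 26%×$29 = $7.5400;  H₂ = 26%×$27.81 = $7.2306
EOQ₁ = √(2×17,000×280/7.5400) = 1,123.65  (< 5,440, feasible at tier 1)
EOQ₂ = √(2×17,000×280/7.2306) = 1,147.44  (< 5,440 → use Q = 5,440 at tier-2 price)
TC(tier 1 (EOQ₁), Q≈1,123.7) = $501,472.36
TC(tier 2, Q≈5,440.0) = $493,312.23
Minimum at tier 2: $493,312.23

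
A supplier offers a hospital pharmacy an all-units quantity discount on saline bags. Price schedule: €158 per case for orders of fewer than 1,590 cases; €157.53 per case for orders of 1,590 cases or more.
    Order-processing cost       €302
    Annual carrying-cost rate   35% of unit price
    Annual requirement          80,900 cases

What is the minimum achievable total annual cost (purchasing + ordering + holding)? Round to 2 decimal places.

H₁ = 35%×€158 = €55.3000;  H₂ = 35%×€157.53 = €55.1355
EOQ₁ = √(2×80,900×302/55.3000) = 940.01  (< 1,590, feasible at tier 1)
EOQ₂ = √(2×80,900×302/55.1355) = 941.41  (< 1,590 → use Q = 1,590 at tier-2 price)
TC(tier 1 (EOQ₁), Q≈940.0) = €12,834,182.28
TC(tier 2, Q≈1,590.0) = €12,803,375.63
Minimum at tier 2: €12,803,375.63

€12,803,375.63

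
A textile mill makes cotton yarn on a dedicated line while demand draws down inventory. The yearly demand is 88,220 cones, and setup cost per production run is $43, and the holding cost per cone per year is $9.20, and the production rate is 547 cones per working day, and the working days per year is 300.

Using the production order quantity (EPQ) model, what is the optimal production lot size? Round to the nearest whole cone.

1,335 cones

d = 88,220/300 = 294.0667 cones/day;  effective holding cost H(1 − d/p) = 9.2·(1 − 294.0667/547) = 4.25409
Q* = √(2DS / H_eff) = √(2·88,220·43 / 4.25409) ≈ 1,335.46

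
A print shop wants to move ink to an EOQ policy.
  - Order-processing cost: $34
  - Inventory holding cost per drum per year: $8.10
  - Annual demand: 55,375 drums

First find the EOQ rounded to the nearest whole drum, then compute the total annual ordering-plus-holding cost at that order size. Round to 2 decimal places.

Optimal lot size Q* = (2 × 55,375 × $34 / $8.1)^½ ≈ 681.82 → Q = 682 drums
Ordering: D/Q × S = 55,375/682 × $34 = $2,760.63
Holding:  Q/2 × H = 682/2 × $8.1 = $2,762.10
Total = $2,760.63 + $2,762.10 = $5,522.73

$5,522.73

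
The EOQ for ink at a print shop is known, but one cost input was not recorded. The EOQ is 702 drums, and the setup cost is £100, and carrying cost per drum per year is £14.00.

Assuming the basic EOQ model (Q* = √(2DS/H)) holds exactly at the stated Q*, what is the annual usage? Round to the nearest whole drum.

34,496 drums per year

Since Q* = (2DS/H)^½, squaring gives Q*²·H = 2DS.
D = Q²H / (2S) = 702² × 14 / (2 × 100) = 34,496.28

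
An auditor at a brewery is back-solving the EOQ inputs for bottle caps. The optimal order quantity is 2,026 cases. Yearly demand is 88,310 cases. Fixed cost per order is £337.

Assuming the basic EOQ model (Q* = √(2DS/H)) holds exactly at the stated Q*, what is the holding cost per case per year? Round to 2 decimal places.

EOQ relation: Q² = 2DS/H, so rearrange for the unknown.
H = 2DS / Q² = 2 × 88,310 × 337 / 2,026² = 14.5008

£14.50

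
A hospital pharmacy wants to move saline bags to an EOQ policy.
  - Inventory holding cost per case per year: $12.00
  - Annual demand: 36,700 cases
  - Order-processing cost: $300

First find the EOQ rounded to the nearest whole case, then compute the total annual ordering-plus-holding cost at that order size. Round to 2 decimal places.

Q* = √(2·D·S / H) = √(2·36,700·300 / 12) = √1,835,000.0 ≈ 1,354.62 → Q = 1,355 cases
Ordering: D/Q × S = 36,700/1,355 × $300 = $8,125.46
Holding:  Q/2 × H = 1,355/2 × $12 = $8,130.00
Total = $8,125.46 + $8,130.00 = $16,255.46

$16,255.46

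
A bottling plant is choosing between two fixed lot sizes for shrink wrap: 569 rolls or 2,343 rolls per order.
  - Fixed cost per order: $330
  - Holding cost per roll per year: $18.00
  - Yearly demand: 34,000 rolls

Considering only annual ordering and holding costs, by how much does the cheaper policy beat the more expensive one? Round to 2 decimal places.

$1,035.93

TC(Q) = (D/Q)S + (Q/2)H
TC(569) = (34,000/569)×330 + (569/2)×18 = $24,839.80
TC(2,343) = (34,000/2,343)×330 + (2,343/2)×18 = $25,875.73
Lots of 569 are cheaper by $1,035.93.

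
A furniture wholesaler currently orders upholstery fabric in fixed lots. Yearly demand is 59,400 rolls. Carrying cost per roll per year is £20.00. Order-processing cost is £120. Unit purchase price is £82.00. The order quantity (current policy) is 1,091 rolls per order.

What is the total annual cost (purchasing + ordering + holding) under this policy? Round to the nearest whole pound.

Orders/yr = 59,400/1,091 = 54.445; ordering cost = 54.445 × £120 = £6,533.46
Average inventory = 1,091/2 = 545.5; holding cost = 545.5 × £20 = £10,910.00
Purchase cost = D·C = 59,400 × 82 = £4,870,800.00
Total = £6,533.46 + £10,910.00 + £4,870,800.00 = £4,888,243.46

£4,888,243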